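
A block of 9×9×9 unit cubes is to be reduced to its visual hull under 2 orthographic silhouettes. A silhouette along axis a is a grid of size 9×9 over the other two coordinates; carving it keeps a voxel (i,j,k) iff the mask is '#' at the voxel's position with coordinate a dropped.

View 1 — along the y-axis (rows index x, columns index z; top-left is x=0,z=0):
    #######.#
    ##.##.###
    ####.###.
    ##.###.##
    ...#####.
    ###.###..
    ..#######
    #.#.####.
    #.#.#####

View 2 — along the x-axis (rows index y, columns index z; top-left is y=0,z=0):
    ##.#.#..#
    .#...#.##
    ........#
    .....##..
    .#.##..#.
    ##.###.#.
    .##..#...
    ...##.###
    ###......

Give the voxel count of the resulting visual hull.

215 voxels

start: 9×9×9 = 729 voxels
step 1: project along y, AND mask (60/81) → |grid| = 540
step 2: project along x, AND mask (33/81) → |grid| = 215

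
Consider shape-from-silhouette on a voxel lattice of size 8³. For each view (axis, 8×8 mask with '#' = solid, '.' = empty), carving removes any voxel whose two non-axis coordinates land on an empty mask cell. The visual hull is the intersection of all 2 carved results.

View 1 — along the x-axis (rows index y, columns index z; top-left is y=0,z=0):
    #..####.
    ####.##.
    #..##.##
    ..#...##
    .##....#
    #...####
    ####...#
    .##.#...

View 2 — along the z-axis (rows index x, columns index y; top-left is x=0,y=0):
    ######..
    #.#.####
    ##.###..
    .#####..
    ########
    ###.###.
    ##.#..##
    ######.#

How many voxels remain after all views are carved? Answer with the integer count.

|visual hull| = 213

before carving: 512 voxels (8×8×8)
after view 1 [x-axis, 35 of 64 cells solid] → remaining = 280
after view 2 [z-axis, 48 of 64 cells solid] → remaining = 213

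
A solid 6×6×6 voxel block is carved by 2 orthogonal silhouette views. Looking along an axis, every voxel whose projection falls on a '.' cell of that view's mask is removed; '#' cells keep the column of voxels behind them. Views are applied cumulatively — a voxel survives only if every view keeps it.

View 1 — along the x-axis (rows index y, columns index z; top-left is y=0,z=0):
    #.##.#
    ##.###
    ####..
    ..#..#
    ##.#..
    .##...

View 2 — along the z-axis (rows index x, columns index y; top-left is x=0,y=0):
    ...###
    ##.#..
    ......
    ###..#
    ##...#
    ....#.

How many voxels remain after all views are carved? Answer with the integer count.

voxel count = 47

full grid |V| = 216
V1 x: intersect with YZ mask (20 set) -- 120 left
V2 z: intersect with XY mask (14 set) -- 47 left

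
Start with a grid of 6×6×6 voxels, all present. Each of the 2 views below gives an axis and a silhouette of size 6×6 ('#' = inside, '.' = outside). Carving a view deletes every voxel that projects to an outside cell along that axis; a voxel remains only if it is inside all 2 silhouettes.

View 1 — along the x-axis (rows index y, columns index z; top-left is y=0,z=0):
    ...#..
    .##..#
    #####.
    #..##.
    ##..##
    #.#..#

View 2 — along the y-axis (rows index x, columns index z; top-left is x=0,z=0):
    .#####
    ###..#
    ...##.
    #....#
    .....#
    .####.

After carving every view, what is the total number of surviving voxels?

|visual hull| = 56

start: 6×6×6 = 216 voxels
step 1: project along x, AND mask (19/36) → |grid| = 114
step 2: project along y, AND mask (18/36) → |grid| = 56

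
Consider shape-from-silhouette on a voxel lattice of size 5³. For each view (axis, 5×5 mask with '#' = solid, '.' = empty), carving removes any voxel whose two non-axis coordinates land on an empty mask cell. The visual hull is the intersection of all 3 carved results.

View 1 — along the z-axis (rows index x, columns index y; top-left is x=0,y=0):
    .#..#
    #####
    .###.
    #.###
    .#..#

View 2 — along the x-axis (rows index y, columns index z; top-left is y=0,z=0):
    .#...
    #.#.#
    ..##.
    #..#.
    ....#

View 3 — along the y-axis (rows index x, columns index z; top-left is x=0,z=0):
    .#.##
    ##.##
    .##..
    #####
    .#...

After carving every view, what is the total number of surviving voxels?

initial block: 5^3 = 125
after view 1 [z-axis, 16 of 25 cells solid] → remaining = 80
after view 2 [x-axis, 9 of 25 cells solid] → remaining = 30
after view 3 [y-axis, 15 of 25 cells solid] → remaining = 17

voxel count = 17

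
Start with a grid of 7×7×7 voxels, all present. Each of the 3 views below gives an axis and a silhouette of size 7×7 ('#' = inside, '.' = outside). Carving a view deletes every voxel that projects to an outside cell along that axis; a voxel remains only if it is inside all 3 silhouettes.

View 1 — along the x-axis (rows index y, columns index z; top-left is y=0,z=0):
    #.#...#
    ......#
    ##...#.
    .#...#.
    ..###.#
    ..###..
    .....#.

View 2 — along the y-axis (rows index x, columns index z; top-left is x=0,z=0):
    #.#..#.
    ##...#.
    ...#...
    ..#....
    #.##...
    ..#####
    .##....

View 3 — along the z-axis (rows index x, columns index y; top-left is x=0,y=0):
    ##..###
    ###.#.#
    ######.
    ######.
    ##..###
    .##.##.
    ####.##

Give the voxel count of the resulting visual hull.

34 voxels

start: 7×7×7 = 343 voxels
V1 x: intersect with YZ mask (17 set) -- 119 left
V2 y: intersect with XZ mask (18 set) -- 45 left
V3 z: intersect with XY mask (37 set) -- 34 left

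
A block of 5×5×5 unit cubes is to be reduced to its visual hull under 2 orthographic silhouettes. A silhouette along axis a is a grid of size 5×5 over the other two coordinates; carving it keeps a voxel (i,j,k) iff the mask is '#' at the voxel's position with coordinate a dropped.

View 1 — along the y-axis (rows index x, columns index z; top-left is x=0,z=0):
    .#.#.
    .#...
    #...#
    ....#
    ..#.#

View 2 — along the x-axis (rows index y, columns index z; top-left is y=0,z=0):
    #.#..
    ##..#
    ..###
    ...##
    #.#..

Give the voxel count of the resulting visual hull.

voxel count = 19

initial block: 5^3 = 125
after view 1 [y-axis, 8 of 25 cells solid] → remaining = 40
after view 2 [x-axis, 12 of 25 cells solid] → remaining = 19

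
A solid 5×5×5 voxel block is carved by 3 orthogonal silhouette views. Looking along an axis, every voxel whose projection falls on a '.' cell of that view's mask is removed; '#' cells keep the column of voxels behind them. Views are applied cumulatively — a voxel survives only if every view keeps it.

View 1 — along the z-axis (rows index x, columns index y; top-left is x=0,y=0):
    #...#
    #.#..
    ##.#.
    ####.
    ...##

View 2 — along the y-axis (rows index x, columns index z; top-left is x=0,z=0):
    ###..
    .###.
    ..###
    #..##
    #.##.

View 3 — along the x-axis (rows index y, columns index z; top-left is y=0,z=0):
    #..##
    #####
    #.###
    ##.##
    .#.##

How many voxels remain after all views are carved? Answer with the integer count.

initial block: 5^3 = 125
after view 1 [z-axis, 13 of 25 cells solid] → remaining = 65
after view 2 [y-axis, 15 of 25 cells solid] → remaining = 39
after view 3 [x-axis, 19 of 25 cells solid] → remaining = 27

27 voxels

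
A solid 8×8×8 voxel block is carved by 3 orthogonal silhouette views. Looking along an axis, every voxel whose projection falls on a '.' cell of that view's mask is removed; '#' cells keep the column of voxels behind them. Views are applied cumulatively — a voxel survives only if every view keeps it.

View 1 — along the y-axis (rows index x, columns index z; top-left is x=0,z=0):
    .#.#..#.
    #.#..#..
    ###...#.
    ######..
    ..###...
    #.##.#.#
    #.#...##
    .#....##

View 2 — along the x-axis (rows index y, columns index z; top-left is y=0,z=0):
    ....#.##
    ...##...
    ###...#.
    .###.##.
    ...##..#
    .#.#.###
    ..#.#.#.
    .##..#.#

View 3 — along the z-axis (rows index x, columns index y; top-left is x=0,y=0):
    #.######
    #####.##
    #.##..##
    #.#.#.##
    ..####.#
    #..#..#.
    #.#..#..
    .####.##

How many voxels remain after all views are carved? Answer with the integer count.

remaining voxels: 69

initial block: 8^3 = 512
  1. axis=1 (XZ plane), |mask|=31  ⇒  voxels=248
  2. axis=0 (YZ plane), |mask|=29  ⇒  voxels=110
  3. axis=2 (XY plane), |mask|=41  ⇒  voxels=69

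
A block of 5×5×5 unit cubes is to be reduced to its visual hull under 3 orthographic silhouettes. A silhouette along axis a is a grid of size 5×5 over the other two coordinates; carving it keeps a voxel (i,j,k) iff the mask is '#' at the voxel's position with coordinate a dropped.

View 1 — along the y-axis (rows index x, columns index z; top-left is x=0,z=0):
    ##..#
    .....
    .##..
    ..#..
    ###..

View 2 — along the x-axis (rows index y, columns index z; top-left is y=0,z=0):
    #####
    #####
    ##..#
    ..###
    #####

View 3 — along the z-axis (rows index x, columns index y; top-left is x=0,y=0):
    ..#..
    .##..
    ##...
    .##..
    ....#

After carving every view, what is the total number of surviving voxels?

start: 5×5×5 = 125 voxels
V1 y: intersect with XZ mask (9 set) -- 45 left
V2 x: intersect with YZ mask (21 set) -- 37 left
V3 z: intersect with XY mask (8 set) -- 11 left

11 voxels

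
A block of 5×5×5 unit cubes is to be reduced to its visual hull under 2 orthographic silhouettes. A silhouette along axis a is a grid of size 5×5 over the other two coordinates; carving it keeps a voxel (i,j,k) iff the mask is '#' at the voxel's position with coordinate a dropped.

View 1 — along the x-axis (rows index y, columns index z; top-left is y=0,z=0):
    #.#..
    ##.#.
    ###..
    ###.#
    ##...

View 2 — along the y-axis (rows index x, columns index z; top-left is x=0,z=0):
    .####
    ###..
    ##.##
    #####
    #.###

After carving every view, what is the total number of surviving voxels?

voxel count = 56

before carving: 125 voxels (5×5×5)
after view 1 [x-axis, 14 of 25 cells solid] → remaining = 70
after view 2 [y-axis, 20 of 25 cells solid] → remaining = 56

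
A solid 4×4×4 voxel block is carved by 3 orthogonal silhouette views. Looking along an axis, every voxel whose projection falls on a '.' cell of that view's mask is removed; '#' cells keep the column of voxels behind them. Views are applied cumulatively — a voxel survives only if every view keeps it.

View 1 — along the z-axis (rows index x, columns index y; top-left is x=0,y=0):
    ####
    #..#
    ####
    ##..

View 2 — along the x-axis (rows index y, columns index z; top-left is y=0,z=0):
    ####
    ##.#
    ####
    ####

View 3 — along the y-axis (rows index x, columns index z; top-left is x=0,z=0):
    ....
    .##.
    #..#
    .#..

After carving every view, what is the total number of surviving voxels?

before carving: 64 voxels (4×4×4)
[1] z-view keeps 12 columns → grid now 48
[2] x-view keeps 15 columns → grid now 45
[3] y-view keeps 5 columns → grid now 14

remaining voxels: 14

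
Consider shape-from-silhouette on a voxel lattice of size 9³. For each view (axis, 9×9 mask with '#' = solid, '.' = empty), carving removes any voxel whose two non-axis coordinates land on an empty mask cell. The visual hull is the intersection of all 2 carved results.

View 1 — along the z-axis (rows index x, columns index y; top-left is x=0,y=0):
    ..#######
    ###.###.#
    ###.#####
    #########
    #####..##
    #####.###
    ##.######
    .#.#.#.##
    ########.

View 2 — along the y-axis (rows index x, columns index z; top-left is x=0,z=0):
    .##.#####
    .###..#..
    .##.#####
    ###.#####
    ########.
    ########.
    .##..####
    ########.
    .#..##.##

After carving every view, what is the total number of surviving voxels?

full grid |V| = 729
carve view 1 (along z, XY-mask fill 67/81): 603 voxels remain
carve view 2 (along y, XZ-mask fill 61/81): 453 voxels remain

remaining voxels: 453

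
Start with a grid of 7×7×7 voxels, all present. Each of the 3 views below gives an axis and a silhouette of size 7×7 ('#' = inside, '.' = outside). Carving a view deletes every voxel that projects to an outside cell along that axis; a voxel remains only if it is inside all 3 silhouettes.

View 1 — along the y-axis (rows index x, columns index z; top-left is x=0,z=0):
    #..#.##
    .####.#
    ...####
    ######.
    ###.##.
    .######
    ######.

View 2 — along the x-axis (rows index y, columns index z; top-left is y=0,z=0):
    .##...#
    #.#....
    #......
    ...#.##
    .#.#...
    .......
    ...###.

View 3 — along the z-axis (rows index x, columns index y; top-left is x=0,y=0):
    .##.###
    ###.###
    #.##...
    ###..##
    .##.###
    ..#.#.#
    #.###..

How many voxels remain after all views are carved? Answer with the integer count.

full grid |V| = 343
[1] y-view keeps 36 columns → grid now 252
[2] x-view keeps 14 columns → grid now 72
[3] z-view keeps 31 columns → grid now 43

|visual hull| = 43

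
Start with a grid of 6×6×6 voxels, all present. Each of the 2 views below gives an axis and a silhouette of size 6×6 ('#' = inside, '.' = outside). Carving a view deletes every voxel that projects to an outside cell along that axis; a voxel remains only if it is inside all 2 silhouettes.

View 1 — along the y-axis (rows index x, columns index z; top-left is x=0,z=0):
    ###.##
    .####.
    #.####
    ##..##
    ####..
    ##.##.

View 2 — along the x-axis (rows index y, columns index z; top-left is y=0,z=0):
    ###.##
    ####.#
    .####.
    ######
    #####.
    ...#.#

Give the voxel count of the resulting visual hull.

remaining voxels: 117

before carving: 216 voxels (6×6×6)
carve view 1 (along y, XZ-mask fill 26/36): 156 voxels remain
carve view 2 (along x, YZ-mask fill 27/36): 117 voxels remain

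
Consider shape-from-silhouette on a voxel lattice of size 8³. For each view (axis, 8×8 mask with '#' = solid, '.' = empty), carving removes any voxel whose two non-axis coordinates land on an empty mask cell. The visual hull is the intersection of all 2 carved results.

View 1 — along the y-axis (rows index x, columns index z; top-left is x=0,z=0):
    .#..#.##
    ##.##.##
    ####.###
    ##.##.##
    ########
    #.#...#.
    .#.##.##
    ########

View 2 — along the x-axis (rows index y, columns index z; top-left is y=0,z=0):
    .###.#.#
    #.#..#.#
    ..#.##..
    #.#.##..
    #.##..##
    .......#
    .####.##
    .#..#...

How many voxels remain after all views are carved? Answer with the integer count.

before carving: 512 voxels (8×8×8)
[1] y-view keeps 47 columns → grid now 376
[2] x-view keeps 30 columns → grid now 168

168 voxels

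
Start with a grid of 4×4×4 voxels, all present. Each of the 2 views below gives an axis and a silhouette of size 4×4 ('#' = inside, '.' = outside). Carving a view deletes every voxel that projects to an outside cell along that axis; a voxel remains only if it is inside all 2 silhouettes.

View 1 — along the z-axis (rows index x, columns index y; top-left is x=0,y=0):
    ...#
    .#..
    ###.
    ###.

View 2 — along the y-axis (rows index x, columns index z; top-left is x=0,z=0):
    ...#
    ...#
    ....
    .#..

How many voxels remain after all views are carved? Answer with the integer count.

remaining voxels: 5

start: 4×4×4 = 64 voxels
after view 1 [z-axis, 8 of 16 cells solid] → remaining = 32
after view 2 [y-axis, 3 of 16 cells solid] → remaining = 5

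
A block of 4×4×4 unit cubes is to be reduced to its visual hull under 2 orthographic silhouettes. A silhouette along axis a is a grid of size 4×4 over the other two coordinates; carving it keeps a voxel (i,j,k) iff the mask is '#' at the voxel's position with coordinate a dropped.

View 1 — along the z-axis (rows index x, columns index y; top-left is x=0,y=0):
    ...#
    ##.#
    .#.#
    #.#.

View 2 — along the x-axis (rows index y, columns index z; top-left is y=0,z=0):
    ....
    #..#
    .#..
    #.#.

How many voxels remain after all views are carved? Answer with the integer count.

11 voxels

full grid |V| = 64
[1] z-view keeps 8 columns → grid now 32
[2] x-view keeps 5 columns → grid now 11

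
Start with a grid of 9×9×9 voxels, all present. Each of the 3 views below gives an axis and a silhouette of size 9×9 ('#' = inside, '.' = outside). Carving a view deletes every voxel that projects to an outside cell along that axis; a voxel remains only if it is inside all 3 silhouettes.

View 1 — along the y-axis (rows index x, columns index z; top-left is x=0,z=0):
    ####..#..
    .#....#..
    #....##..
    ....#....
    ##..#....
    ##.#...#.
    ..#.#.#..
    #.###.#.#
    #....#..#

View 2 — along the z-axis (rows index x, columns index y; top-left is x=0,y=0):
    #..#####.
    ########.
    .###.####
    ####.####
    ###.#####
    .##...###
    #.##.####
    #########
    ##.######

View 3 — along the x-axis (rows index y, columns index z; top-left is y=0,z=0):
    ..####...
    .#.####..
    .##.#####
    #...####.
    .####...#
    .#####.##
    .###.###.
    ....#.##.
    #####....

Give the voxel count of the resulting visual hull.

full grid |V| = 729
after view 1 [y-axis, 30 of 81 cells solid] → remaining = 270
after view 2 [z-axis, 66 of 81 cells solid] → remaining = 218
after view 3 [x-axis, 47 of 81 cells solid] → remaining = 123

|visual hull| = 123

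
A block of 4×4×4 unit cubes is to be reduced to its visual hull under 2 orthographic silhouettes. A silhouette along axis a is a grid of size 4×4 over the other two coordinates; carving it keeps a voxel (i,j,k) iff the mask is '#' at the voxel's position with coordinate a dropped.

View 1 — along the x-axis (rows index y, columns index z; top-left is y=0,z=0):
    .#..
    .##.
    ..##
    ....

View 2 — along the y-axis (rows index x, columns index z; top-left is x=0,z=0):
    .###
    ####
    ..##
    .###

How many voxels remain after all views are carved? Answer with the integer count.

before carving: 64 voxels (4×4×4)
  1. axis=0 (YZ plane), |mask|=5  ⇒  voxels=20
  2. axis=1 (XZ plane), |mask|=12  ⇒  voxels=18

18 voxels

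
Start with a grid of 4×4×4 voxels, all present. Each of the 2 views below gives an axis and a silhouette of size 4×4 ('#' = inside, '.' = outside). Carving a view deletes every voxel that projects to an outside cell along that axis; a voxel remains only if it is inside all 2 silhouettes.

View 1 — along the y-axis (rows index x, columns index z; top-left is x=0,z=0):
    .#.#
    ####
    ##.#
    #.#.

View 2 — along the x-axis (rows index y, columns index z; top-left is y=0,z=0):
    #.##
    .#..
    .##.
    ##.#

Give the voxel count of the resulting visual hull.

remaining voxels: 25

full grid |V| = 64
step 1: project along y, AND mask (11/16) → |grid| = 44
step 2: project along x, AND mask (9/16) → |grid| = 25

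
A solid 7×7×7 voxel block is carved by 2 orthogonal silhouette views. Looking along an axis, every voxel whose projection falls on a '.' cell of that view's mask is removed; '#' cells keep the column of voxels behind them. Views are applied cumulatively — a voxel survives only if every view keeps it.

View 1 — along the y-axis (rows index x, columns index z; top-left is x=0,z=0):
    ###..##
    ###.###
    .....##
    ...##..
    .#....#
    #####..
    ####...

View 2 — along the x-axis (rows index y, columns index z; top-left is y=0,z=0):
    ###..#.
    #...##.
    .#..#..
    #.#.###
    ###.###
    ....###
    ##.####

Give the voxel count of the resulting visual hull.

initial block: 7^3 = 343
[1] y-view keeps 26 columns → grid now 182
[2] x-view keeps 29 columns → grid now 107

|visual hull| = 107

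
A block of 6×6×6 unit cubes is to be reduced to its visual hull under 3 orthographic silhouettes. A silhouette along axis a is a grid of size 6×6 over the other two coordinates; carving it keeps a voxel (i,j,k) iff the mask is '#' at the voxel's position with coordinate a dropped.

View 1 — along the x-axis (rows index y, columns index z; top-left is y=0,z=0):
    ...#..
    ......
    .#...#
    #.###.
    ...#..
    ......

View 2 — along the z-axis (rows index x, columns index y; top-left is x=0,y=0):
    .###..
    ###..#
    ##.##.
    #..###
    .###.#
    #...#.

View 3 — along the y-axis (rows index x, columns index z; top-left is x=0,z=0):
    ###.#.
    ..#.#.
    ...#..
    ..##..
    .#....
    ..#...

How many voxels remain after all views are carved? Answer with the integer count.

start: 6×6×6 = 216 voxels
V1 x: intersect with YZ mask (8 set) -- 48 left
V2 z: intersect with XY mask (21 set) -- 29 left
V3 y: intersect with XZ mask (11 set) -- 12 left

voxel count = 12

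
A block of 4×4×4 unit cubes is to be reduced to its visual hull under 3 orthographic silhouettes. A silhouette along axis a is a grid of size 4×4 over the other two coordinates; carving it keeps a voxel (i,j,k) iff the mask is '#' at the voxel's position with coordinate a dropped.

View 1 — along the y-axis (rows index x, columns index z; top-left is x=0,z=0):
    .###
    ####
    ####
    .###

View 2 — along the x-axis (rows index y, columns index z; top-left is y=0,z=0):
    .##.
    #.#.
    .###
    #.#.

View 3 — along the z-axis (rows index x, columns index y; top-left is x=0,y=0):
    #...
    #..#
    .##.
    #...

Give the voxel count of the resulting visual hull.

voxel count = 13

before carving: 64 voxels (4×4×4)
[1] y-view keeps 14 columns → grid now 56
[2] x-view keeps 9 columns → grid now 32
[3] z-view keeps 6 columns → grid now 13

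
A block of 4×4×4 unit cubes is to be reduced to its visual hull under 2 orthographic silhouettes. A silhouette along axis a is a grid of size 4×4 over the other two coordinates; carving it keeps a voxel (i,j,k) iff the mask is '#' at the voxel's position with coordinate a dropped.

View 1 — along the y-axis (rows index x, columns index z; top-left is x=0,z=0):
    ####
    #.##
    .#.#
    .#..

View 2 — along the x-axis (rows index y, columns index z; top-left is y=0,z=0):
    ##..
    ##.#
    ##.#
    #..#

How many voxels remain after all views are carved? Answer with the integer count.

voxel count = 26

initial block: 4^3 = 64
step 1: project along y, AND mask (10/16) → |grid| = 40
step 2: project along x, AND mask (10/16) → |grid| = 26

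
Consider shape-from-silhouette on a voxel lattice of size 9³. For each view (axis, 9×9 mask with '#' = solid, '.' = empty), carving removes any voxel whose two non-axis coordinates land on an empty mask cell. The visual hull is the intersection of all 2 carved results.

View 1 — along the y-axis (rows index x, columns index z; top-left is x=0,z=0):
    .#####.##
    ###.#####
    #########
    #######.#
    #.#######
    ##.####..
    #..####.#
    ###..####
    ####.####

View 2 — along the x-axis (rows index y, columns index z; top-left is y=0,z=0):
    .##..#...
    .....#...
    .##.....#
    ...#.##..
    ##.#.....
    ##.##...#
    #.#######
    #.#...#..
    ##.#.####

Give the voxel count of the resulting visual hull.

start: 9×9×9 = 729 voxels
step 1: project along y, AND mask (67/81) → |grid| = 603
step 2: project along x, AND mask (36/81) → |grid| = 273

remaining voxels: 273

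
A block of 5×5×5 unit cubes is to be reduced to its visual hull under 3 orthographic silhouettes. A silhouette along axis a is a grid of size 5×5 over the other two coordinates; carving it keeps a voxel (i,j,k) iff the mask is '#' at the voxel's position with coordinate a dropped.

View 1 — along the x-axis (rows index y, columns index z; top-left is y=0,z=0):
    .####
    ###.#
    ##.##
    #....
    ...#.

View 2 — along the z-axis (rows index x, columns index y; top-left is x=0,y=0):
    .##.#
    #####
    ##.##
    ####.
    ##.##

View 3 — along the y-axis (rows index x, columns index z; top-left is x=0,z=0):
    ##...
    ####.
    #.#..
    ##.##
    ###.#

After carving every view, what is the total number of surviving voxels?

voxel count = 38

before carving: 125 voxels (5×5×5)
after view 1 [x-axis, 14 of 25 cells solid] → remaining = 70
after view 2 [z-axis, 20 of 25 cells solid] → remaining = 56
after view 3 [y-axis, 16 of 25 cells solid] → remaining = 38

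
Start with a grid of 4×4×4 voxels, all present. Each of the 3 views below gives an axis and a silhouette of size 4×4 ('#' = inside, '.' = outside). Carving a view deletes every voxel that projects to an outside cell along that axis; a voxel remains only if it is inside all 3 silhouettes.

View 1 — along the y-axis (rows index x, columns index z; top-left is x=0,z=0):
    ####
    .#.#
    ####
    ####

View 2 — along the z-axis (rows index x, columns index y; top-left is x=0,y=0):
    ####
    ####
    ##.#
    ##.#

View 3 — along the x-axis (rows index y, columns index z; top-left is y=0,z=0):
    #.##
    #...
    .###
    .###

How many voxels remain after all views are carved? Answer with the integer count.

initial block: 4^3 = 64
  1. axis=1 (XZ plane), |mask|=14  ⇒  voxels=56
  2. axis=2 (XY plane), |mask|=14  ⇒  voxels=48
  3. axis=0 (YZ plane), |mask|=10  ⇒  voxels=29

29 voxels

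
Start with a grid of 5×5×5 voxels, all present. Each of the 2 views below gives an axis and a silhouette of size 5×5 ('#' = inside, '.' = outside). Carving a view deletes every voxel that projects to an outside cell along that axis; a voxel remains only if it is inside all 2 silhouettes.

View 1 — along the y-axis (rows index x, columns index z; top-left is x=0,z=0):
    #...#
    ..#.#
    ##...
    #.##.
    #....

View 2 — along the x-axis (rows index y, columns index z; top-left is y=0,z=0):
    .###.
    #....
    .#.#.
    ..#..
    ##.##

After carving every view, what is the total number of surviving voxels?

initial block: 5^3 = 125
carve view 1 (along y, XZ-mask fill 10/25): 50 voxels remain
carve view 2 (along x, YZ-mask fill 11/25): 20 voxels remain

|visual hull| = 20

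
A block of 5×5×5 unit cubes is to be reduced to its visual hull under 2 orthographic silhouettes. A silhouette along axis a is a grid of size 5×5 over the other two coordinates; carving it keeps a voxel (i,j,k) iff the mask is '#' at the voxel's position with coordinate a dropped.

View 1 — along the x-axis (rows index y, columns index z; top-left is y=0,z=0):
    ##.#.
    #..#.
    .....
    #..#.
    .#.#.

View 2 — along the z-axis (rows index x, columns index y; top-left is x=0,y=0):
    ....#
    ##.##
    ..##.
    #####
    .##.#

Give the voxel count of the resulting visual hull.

|visual hull| = 26

start: 5×5×5 = 125 voxels
  1. axis=0 (YZ plane), |mask|=9  ⇒  voxels=45
  2. axis=2 (XY plane), |mask|=15  ⇒  voxels=26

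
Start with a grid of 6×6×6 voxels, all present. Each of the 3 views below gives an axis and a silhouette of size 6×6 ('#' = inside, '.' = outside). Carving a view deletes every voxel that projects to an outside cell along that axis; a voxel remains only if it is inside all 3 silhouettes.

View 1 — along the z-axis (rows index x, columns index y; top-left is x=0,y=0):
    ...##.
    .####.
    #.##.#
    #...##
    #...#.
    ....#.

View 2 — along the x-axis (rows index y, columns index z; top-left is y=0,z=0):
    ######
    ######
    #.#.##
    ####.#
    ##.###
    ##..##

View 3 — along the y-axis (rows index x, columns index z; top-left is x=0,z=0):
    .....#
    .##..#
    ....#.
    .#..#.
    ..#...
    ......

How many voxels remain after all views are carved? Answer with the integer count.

22 voxels

full grid |V| = 216
carve view 1 (along z, XY-mask fill 16/36): 96 voxels remain
carve view 2 (along x, YZ-mask fill 30/36): 80 voxels remain
carve view 3 (along y, XZ-mask fill 8/36): 22 voxels remain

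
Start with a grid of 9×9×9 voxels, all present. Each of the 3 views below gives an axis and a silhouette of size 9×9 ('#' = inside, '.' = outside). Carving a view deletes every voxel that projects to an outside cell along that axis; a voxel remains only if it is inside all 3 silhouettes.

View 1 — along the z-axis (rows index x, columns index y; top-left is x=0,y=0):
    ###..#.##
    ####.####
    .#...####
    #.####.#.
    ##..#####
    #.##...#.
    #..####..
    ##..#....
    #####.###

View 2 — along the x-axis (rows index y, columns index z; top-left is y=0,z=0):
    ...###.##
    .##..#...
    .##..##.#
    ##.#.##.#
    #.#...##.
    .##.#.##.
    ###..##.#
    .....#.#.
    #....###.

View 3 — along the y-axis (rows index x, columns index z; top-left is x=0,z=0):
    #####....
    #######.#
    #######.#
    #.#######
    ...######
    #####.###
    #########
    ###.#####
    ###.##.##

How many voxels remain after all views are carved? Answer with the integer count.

full grid |V| = 729
V1 z: intersect with XY mask (52 set) -- 468 left
V2 x: intersect with YZ mask (40 set) -- 227 left
V3 y: intersect with XZ mask (67 set) -- 181 left

|visual hull| = 181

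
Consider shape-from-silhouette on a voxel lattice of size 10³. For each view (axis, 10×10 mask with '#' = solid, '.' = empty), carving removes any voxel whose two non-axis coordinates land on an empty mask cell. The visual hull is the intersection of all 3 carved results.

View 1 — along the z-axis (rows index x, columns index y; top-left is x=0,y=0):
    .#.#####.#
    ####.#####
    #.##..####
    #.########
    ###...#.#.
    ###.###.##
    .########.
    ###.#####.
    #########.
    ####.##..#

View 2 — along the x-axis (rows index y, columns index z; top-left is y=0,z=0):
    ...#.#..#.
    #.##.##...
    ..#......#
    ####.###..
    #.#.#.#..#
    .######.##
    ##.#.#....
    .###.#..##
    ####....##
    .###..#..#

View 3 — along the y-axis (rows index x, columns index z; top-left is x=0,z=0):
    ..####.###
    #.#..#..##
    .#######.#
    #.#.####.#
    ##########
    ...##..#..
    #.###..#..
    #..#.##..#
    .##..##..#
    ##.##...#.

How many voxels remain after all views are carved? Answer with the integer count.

before carving: 1000 voxels (10×10×10)
step 1: project along z, AND mask (77/100) → |grid| = 770
step 2: project along x, AND mask (51/100) → |grid| = 385
step 3: project along y, AND mask (60/100) → |grid| = 223

voxel count = 223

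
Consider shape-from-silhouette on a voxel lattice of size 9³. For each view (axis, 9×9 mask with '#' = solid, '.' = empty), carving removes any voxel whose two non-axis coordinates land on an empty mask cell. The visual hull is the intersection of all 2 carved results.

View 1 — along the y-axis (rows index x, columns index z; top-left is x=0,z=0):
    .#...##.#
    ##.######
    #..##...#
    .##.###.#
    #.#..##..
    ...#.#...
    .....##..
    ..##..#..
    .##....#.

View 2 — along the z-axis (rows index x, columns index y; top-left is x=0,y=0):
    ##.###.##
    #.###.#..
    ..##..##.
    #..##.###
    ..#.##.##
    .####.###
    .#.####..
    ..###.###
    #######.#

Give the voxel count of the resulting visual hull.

remaining voxels: 206

full grid |V| = 729
  1. axis=1 (XZ plane), |mask|=36  ⇒  voxels=324
  2. axis=2 (XY plane), |mask|=53  ⇒  voxels=206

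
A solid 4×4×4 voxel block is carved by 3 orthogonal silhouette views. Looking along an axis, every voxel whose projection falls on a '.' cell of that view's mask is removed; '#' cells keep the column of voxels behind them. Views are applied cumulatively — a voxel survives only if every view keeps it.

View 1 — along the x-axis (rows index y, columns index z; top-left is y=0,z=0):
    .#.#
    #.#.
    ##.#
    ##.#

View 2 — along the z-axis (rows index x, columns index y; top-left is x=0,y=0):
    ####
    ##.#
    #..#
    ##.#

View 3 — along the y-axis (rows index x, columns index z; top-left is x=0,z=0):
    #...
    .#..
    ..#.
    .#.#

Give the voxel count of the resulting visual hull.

remaining voxels: 9

start: 4×4×4 = 64 voxels
step 1: project along x, AND mask (10/16) → |grid| = 40
step 2: project along z, AND mask (12/16) → |grid| = 29
step 3: project along y, AND mask (5/16) → |grid| = 9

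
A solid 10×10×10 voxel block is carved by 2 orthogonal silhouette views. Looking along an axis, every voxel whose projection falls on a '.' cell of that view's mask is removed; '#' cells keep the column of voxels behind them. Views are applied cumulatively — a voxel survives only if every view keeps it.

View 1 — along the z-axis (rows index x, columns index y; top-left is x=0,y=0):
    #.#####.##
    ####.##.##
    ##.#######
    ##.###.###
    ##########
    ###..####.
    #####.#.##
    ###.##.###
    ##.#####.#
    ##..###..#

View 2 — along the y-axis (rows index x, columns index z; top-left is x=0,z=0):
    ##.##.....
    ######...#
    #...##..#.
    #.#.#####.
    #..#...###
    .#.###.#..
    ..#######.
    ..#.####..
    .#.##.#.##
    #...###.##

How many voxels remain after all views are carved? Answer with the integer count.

full grid |V| = 1000
V1 z: intersect with XY mask (80 set) -- 800 left
V2 y: intersect with XZ mask (56 set) -- 445 left

|visual hull| = 445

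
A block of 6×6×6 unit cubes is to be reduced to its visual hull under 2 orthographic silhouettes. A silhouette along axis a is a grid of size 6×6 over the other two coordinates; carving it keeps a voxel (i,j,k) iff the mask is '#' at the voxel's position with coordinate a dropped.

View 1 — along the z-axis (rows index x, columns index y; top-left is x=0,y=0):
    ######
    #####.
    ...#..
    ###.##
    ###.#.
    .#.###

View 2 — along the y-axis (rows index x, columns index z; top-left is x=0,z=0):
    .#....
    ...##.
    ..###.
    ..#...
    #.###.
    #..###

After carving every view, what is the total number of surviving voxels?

full grid |V| = 216
after view 1 [z-axis, 25 of 36 cells solid] → remaining = 150
after view 2 [y-axis, 15 of 36 cells solid] → remaining = 56

|visual hull| = 56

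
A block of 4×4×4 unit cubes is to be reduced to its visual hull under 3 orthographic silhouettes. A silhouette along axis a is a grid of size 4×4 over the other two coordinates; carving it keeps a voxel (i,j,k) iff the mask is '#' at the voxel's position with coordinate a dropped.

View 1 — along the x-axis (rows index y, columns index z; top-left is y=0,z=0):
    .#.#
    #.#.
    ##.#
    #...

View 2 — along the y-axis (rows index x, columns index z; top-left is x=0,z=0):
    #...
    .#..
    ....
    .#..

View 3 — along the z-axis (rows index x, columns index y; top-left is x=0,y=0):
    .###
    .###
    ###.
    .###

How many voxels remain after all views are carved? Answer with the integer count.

remaining voxels: 5

before carving: 64 voxels (4×4×4)
V1 x: intersect with YZ mask (8 set) -- 32 left
V2 y: intersect with XZ mask (3 set) -- 7 left
V3 z: intersect with XY mask (12 set) -- 5 left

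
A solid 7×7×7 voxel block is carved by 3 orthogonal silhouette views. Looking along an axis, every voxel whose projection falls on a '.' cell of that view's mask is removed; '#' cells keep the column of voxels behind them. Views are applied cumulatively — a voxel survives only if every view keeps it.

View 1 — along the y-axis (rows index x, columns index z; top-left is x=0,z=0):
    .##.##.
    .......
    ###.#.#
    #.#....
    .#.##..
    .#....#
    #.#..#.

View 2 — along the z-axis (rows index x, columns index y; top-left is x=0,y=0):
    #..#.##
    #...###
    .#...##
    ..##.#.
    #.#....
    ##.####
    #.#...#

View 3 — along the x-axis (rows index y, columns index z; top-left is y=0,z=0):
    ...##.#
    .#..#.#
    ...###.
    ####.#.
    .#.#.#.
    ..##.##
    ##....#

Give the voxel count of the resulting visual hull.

|visual hull| = 32

initial block: 7^3 = 343
V1 y: intersect with XZ mask (19 set) -- 133 left
V2 z: intersect with XY mask (25 set) -- 64 left
V3 x: intersect with YZ mask (24 set) -- 32 left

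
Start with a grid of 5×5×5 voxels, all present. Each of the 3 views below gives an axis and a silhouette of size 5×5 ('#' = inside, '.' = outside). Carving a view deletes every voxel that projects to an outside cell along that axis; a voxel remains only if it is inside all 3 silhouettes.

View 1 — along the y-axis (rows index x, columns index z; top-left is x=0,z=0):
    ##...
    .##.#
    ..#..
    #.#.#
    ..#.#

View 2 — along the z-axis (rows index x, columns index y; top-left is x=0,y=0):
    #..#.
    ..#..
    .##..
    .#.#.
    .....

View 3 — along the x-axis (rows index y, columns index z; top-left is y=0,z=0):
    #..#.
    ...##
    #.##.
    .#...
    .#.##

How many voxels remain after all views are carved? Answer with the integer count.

before carving: 125 voxels (5×5×5)
after view 1 [y-axis, 11 of 25 cells solid] → remaining = 55
after view 2 [z-axis, 7 of 25 cells solid] → remaining = 15
after view 3 [x-axis, 11 of 25 cells solid] → remaining = 5

voxel count = 5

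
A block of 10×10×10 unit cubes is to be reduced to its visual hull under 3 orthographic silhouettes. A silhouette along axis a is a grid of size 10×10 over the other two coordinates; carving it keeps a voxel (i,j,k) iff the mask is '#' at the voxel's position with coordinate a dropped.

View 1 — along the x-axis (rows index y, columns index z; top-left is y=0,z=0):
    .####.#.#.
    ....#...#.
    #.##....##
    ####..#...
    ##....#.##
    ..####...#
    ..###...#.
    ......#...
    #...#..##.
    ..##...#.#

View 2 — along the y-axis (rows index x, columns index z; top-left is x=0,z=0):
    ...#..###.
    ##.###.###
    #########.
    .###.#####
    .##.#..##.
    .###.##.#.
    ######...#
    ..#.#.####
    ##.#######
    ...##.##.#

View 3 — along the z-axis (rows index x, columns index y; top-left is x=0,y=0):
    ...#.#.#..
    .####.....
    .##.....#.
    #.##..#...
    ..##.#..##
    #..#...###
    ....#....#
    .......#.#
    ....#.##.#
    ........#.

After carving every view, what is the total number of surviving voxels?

voxel count = 91

start: 10×10×10 = 1000 voxels
carve view 1 (along x, YZ-mask fill 41/100): 410 voxels remain
carve view 2 (along y, XZ-mask fill 67/100): 278 voxels remain
carve view 3 (along z, XY-mask fill 33/100): 91 voxels remain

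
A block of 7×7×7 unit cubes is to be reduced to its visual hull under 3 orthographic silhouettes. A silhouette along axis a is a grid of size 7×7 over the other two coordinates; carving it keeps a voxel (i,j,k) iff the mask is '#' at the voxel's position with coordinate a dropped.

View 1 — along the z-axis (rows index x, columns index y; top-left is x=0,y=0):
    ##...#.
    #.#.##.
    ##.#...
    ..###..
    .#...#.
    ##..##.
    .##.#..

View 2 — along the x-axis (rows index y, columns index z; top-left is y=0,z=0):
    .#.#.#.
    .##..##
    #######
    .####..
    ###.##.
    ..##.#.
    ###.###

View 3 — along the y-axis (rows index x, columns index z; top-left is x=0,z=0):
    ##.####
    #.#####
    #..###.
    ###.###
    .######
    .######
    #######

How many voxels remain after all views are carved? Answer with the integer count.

start: 7×7×7 = 343 voxels
after view 1 [z-axis, 22 of 49 cells solid] → remaining = 154
after view 2 [x-axis, 32 of 49 cells solid] → remaining = 93
after view 3 [y-axis, 41 of 49 cells solid] → remaining = 79

79 voxels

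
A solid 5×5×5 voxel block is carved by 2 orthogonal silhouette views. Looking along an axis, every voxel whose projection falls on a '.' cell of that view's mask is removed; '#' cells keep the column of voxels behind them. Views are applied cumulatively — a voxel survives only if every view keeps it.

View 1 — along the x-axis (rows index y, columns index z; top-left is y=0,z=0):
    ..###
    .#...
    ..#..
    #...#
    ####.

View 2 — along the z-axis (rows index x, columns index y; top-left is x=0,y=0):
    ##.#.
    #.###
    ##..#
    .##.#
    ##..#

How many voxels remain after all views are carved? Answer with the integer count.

start: 5×5×5 = 125 voxels
[1] x-view keeps 11 columns → grid now 55
[2] z-view keeps 16 columns → grid now 38

|visual hull| = 38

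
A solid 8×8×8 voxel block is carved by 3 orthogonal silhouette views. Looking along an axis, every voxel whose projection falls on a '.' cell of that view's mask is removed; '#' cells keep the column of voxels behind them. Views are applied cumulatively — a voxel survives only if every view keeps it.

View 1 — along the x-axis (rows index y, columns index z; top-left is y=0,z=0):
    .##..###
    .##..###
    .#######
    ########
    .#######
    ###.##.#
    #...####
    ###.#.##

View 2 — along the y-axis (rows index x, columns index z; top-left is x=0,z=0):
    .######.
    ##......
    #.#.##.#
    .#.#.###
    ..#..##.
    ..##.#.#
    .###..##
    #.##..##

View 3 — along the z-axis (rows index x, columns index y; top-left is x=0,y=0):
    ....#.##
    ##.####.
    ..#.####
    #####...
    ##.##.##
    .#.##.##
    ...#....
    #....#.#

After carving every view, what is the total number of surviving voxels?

|visual hull| = 111

before carving: 512 voxels (8×8×8)
carve view 1 (along x, YZ-mask fill 49/64): 392 voxels remain
carve view 2 (along y, XZ-mask fill 35/64): 219 voxels remain
carve view 3 (along z, XY-mask fill 34/64): 111 voxels remain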